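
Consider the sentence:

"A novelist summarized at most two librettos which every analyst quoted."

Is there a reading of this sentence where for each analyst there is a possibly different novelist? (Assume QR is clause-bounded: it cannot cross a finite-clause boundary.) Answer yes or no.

No

The described interpretation is the *every analyst* > *a novelist* scoping.
The target quantifier *every analyst* is part of the relative clause *which every analyst quoted* modifying *at most two librettos*.
The relative clause forms an island for QR, so the quantifier is confined to the head noun's restrictor.
*every analyst* > *a novelist* would require crossing that boundary, which is illicit.
(Only the surface reading survives: one fixed novelist with respect to all the relevant analysts.)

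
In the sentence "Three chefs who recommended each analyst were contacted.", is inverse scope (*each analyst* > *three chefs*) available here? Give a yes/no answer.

No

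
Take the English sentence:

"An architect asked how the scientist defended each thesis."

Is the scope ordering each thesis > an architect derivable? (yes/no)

The target quantifier *each thesis* is part of the embedded question *how the scientist defended each thesis*.
Embedded questions are wh-islands: a quantifier inside an indirect question cannot QR into the matrix clause.
*each thesis* > *an architect* would require crossing that boundary, which is illicit.
(Only the surface reading survives: one fixed architect with respect to all the relevant theses.)

No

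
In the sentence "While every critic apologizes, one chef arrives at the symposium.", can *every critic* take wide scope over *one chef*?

The DP *every critic* is contained in the adjunct clause *while every critic apologizes*.
Adjuncts are opaque for quantifier raising; a quantifier in an adjunct stays inside it.
*every critic* > *one chef* would require crossing that boundary, which is illicit.

No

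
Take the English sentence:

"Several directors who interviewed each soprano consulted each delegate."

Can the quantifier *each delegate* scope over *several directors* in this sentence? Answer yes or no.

Although the sentence contains a relative clause (*who interviewed each soprano*), *each delegate* is outside it, in the matrix VP.
No island intervenes, so both surface and inverse scope are derivable.

Yes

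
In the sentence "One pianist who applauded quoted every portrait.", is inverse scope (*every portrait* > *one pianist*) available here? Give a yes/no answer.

The relative clause *who applauded* modifies *one pianist*, but *every portrait* is not inside that relative clause — it is an argument of the matrix verb.
Since no island is crossed, the inverse ordering is licensed alongside surface scope.

Yes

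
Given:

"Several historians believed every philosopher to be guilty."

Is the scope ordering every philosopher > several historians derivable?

The ECM infinitive is scope-transparent — *every philosopher* is free to raise above *several historians*.
Clause-internal QR can adjoin the lower DP above the subject, yielding the inverse reading.
Both orderings are possible: *several historians* > *every philosopher* and *every philosopher* > *several historians*.

Yes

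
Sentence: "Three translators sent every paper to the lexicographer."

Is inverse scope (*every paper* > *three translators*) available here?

*every paper* is the matrix object and *three translators* the matrix subject; the two are clausemates.
No island intervenes, so both surface and inverse scope are derivable.

Yes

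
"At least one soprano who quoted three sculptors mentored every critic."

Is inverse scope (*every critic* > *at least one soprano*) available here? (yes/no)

*every critic* sits in the matrix clause, not in the relative clause on *at least one soprano*.
QR within a single clause is free, so the lower quantifier may take scope over the higher one.
So *every critic* > *at least one soprano* is among the available readings.

Yes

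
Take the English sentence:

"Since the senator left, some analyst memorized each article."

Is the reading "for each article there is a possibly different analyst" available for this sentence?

Yes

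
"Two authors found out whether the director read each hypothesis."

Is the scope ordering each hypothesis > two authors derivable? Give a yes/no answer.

No

Structurally, *each hypothesis* is inside the embedded question *whether the director read each hypothesis*.
QR across an interrogative CP boundary is ruled out as a wh-island violation.
So *each hypothesis* cannot raise to a position above *two authors*.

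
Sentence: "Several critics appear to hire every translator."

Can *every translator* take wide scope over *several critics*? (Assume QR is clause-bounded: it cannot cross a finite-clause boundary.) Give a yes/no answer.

Raising constructions are monoclausal for scope purposes; *every translator* is not separated from *several critics* by any island.
Nothing blocks QR of the lower DP to a position above the higher one, so inverse scope is available.

Yes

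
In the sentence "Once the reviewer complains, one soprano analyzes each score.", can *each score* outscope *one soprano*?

The adjunct clause does not contain *each score*, which is the matrix object.
Clause-internal QR can adjoin the lower DP above the subject, yielding the inverse reading.

Yes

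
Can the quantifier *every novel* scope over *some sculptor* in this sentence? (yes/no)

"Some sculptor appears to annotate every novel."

Yes

*every novel* is the object of the infinitival complement of a raising predicate; raising infinitives are transparent for QR, so the two DPs are in effect clausemates.
Since no island is crossed, the inverse ordering is licensed alongside surface scope.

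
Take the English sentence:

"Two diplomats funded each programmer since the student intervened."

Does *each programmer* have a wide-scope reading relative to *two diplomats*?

Yes

Although there is an adjunct clause, *each programmer* is in the main clause, not inside the adjunct.
QR within a single clause is free, so the lower quantifier may take scope over the higher one.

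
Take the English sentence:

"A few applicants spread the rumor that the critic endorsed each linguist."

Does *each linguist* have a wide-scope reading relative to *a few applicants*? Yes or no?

*each linguist* is embedded in the complex NP *the rumor that the critic endorsed each linguist*.
Since the clause is the complement of a nominal head, the CNPC blocks scope extraction.
So *each linguist* cannot raise to a position above *a few applicants*.

No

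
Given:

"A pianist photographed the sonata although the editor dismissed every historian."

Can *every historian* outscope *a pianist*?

*every historian* is embedded in the adjunct clause *although the editor dismissed every historian*.
Adjuncts are opaque for quantifier raising; a quantifier in an adjunct stays inside it.
There is no licit LF on which *every historian* c-commands *a pianist*.

No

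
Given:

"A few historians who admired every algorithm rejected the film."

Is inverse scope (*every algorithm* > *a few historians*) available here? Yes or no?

*every algorithm* sits inside the relative clause *who admired every algorithm*.
Quantifiers inside a relative clause are trapped there; the RC boundary blocks QR.
So the wide-scope reading for *every algorithm* is blocked.

No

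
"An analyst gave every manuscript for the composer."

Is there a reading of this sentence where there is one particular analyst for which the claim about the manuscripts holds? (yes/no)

This is the *an analyst* > *every manuscript* reading.
That is the surface-scope ordering, which is always one of the available readings — island constraints only ever restrict inverse scope.

Yes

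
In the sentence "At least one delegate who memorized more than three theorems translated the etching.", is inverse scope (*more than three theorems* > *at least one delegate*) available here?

No

*more than three theorems* occurs within the relative clause *who memorized more than three theorems*.
A relative clause is a scope island — quantifier raising cannot cross its boundary.
The inverse ordering *more than three theorems* > *at least one delegate* is therefore underivable.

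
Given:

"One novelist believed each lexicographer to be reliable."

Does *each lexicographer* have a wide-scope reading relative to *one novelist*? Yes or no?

*each lexicographer* is the subject of an ECM infinitive — the infinitival complement of an ECM verb is not a scope island, so *each lexicographer* can raise into the matrix clause.
With no island boundary between them, the object can take inverse scope over the subject via ordinary QR within the clause.
The sentence is scopally ambiguous between *one novelist* > *each lexicographer* and *each lexicographer* > *one novelist*.

Yes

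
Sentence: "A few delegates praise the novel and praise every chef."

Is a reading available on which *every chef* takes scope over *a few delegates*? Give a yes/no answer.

No

Structurally, *every chef* is inside one conjunct of the coordinate structure (*praise every chef*).
A quantifier cannot raise out of one conjunct of a coordination across the whole coordinate structure — the CSC applies to QR.
So *every chef* cannot raise high enough to outscope *a few delegates*; only the surface ordering *a few delegates* > *every chef* is available.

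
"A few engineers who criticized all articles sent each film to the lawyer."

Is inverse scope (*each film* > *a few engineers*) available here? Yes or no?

Yes

The relative clause *who criticized all articles* modifies *a few engineers*, but *each film* is not inside that relative clause — it is an argument of the matrix verb.
Ordinary QR to a clause-peripheral position gives the wide-scope LF for the lower DP.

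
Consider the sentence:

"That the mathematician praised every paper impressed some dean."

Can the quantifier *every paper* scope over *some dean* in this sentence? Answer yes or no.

No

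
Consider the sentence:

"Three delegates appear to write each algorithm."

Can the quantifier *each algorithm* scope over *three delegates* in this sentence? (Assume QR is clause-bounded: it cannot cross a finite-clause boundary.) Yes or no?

Yes

The matrix predicate is a raising verb, whose infinitival complement is not a scope island — *each algorithm* can QR into the matrix clause.
QR within a single clause is free, so the lower quantifier may take scope over the higher one.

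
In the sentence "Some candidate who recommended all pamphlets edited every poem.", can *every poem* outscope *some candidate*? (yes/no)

Yes

*every poem* is a matrix argument; only *some candidate* is modified by the relative clause *who recommended all pamphlets*, so the RC island is irrelevant to the target quantifier.
No island intervenes, so both surface and inverse scope are derivable.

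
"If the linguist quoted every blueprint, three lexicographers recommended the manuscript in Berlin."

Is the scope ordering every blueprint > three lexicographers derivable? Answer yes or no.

*every blueprint* sits inside the adjunct clause *if the linguist quoted every blueprint*.
Adverbial clauses are not L-marked, so they are barriers for QR — the quantifier cannot escape the adjunct.
*every blueprint* > *three lexicographers* would require crossing that boundary, which is illicit.

No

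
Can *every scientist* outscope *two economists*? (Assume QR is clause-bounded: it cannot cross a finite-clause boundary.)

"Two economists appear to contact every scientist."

Yes

Raising constructions are monoclausal for scope purposes; *every scientist* is not separated from *two economists* by any island.
No island intervenes, so both surface and inverse scope are derivable.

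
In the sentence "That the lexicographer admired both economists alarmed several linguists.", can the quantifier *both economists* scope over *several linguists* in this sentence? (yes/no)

No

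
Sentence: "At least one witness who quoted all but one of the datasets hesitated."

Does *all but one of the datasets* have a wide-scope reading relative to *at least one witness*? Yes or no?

No

*all but one of the datasets* occurs within the relative clause *who quoted all but one of the datasets*.
QR out of a relative clause is ruled out by the relative-clause island constraint.
*all but one of the datasets* > *at least one witness* would require crossing that boundary, which is illicit.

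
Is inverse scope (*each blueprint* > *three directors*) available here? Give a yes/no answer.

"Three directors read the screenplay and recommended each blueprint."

*each blueprint* occurs within one conjunct of the coordinate structure (*recommended each blueprint*).
QR out of a conjunct would have to apply non-ATB, which the CSC forbids.
*each blueprint* > *three directors* would require crossing that boundary, which is illicit.

No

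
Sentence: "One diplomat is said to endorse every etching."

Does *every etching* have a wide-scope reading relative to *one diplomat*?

Yes

*every etching* is inside a raising infinitive, which is transparent to QR (no CP barrier), so it behaves as a matrix argument.
Since no island is crossed, the inverse ordering is licensed alongside surface scope.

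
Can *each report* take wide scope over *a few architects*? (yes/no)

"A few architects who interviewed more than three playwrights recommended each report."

Yes

*each report* sits in the matrix clause, not in the relative clause on *a few architects*.
Clause-internal QR can adjoin the lower DP above the subject, yielding the inverse reading.
Both orderings are possible: *a few architects* > *each report* and *each report* > *a few architects*.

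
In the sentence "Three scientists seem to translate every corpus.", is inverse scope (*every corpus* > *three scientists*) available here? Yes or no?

Yes

*every corpus* is inside a raising infinitive, which is transparent to QR (no CP barrier), so it behaves as a matrix argument.
Since no island is crossed, the inverse ordering is licensed alongside surface scope.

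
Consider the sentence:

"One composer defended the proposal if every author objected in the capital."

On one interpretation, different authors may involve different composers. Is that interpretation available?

The described interpretation is the *every author* > *one composer* scoping.
The target quantifier *every author* is part of the adjunct clause *if every author objected in the capital*.
Adjunct clauses are scope islands: a quantifier inside an adjunct cannot raise into the matrix clause.
Hence only narrow scope for *every author* (under *one composer*) survives.

No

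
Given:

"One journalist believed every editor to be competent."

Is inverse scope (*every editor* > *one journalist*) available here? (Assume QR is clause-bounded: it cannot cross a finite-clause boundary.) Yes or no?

*every editor* is an ECM subject; ECM complements are not islands, and the embedded quantifier may take matrix scope.
Nothing blocks QR of the lower DP to a position above the higher one, so inverse scope is available.

Yes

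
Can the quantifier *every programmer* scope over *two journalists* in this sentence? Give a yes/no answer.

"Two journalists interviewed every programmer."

Yes

*every programmer* and *two journalists* are in the same minimal clause.
Nothing blocks QR of the lower DP to a position above the higher one, so inverse scope is available.
So *every programmer* > *two journalists* is among the available readings.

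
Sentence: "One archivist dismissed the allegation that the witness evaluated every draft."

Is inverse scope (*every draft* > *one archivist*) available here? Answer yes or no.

No

Structurally, *every draft* is inside the complex NP *the allegation that the witness evaluated every draft*.
The Complex NP Constraint bars QR out of the complement clause of a noun.
So *every draft* cannot raise to a position above *one archivist*.
(Only the surface reading survives: one fixed archivist with respect to all the relevant drafts.)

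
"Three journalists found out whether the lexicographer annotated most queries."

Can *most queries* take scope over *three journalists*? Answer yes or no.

*most queries* is embedded in the embedded question *whether the lexicographer annotated most queries*.
The wh-island constraint blocks QR out of an embedded interrogative.
*most queries* > *three journalists* would require crossing that boundary, which is illicit.

No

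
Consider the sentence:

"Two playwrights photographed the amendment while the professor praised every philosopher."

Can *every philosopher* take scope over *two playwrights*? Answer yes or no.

No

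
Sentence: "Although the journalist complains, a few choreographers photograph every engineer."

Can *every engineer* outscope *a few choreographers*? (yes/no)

The adjunct clause does not contain *every engineer*, which is the matrix object.
QR within a single clause is free, so the lower quantifier may take scope over the higher one.
So *every engineer* > *a few choreographers* is among the available readings.

Yes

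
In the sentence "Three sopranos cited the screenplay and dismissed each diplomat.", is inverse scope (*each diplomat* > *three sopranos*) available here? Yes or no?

No

Structurally, *each diplomat* is inside one conjunct of the coordinate structure (*dismissed each diplomat*).
A quantifier cannot raise out of one conjunct of a coordination across the whole coordinate structure — the CSC applies to QR.
Hence only narrow scope for *each diplomat* (under *three sopranos*) survives.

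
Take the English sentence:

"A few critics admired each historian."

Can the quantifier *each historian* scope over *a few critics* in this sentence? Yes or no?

Yes

Both DPs are arguments of the same predicate; there is no clause or island boundary between them.
QR within a single clause is free, so the lower quantifier may take scope over the higher one.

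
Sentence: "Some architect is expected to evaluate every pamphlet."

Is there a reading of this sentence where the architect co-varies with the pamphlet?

The paraphrase describes the scope ordering *every pamphlet* > *some architect*.
The matrix predicate is a raising verb, whose infinitival complement is not a scope island — *every pamphlet* can QR into the matrix clause.
With no island boundary between them, the object can take inverse scope over the subject via ordinary QR within the clause.
The sentence is scopally ambiguous between *some architect* > *every pamphlet* and *every pamphlet* > *some architect*.

Yes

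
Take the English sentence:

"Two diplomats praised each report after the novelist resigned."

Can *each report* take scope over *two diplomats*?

Neither queried DP is inside the adjunct, so the adjunct-island constraint does not apply.
No island intervenes, so both surface and inverse scope are derivable.
So *each report* > *two diplomats* is among the available readings.

Yes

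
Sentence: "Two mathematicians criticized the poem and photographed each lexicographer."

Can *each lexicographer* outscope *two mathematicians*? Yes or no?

The target quantifier *each lexicographer* is part of one conjunct of the coordinate structure (*photographed each lexicographer*).
Coordinate structures are islands for non-across-the-board movement, QR included.
Hence only narrow scope for *each lexicographer* (under *two mathematicians*) survives.

No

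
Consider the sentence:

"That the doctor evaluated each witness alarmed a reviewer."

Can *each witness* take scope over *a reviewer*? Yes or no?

No

Structurally, *each witness* is inside the sentential subject *that the doctor evaluated each witness*.
The Sentential Subject Constraint rules out raising the quantifier out of the that-clause subject.
*each witness* > *a reviewer* would require crossing that boundary, which is illicit.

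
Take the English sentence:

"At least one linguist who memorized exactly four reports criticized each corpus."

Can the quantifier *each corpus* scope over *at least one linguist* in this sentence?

Yes

*each corpus* is a matrix argument; only *at least one linguist* is modified by the relative clause *who memorized exactly four reports*, so the RC island is irrelevant to the target quantifier.
Nothing blocks QR of the lower DP to a position above the higher one, so inverse scope is available.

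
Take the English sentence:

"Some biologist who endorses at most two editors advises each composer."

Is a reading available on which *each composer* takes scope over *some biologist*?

*each composer* is a matrix argument; only *some biologist* is modified by the relative clause *who endorses at most two editors*, so the RC island is irrelevant to the target quantifier.
No island intervenes, so both surface and inverse scope are derivable.
The sentence is scopally ambiguous between *some biologist* > *each composer* and *each composer* > *some biologist*.

Yes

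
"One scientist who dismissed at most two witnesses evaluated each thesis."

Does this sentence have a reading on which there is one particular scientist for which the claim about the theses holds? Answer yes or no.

This is the *one scientist* > *each thesis* reading.
That is the surface-scope ordering, which is always one of the available readings — island constraints only ever restrict inverse scope.

Yes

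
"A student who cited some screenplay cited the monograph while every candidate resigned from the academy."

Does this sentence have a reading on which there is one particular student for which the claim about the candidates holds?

Yes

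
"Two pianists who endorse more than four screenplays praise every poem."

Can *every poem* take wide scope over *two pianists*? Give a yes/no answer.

Although the sentence contains a relative clause (*who endorse more than four screenplays*), *every poem* is outside it, in the matrix VP.
Ordinary QR to a clause-peripheral position gives the wide-scope LF for the lower DP.

Yes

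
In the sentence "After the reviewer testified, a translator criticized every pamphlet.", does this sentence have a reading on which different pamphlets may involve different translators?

The paraphrase describes the scope ordering *every pamphlet* > *a translator*.
Neither queried DP is inside the adjunct, so the adjunct-island constraint does not apply.
No island intervenes, so both surface and inverse scope are derivable.

Yes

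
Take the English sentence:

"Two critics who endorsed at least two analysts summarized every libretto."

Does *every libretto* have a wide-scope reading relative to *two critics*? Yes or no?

Yes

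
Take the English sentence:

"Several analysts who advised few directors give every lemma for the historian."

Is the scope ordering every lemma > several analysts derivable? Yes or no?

Yes

The relative clause *who advised few directors* modifies *several analysts*, but *every lemma* is not inside that relative clause — it is an argument of the matrix verb.
Clause-internal QR can adjoin the lower DP above the subject, yielding the inverse reading.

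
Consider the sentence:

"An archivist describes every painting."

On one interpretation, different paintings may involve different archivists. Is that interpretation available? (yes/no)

Yes

The described interpretation is the *every painting* > *an archivist* scoping.
Both DPs are arguments of the same predicate; there is no clause or island boundary between them.
Ordinary QR to a clause-peripheral position gives the wide-scope LF for the lower DP.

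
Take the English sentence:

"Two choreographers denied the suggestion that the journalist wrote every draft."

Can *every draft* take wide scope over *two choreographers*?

Structurally, *every draft* is inside the complex NP *the suggestion that the journalist wrote every draft*.
The Complex NP Constraint bars QR out of the complement clause of a noun.
Hence only narrow scope for *every draft* (under *two choreographers*) survives.

No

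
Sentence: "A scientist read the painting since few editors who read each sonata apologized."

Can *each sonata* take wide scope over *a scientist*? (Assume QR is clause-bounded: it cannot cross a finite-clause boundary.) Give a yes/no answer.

The DP *each sonata* is contained in the relative clause *who read each sonata*, which is itself inside the adjunct *since few editors who read each sonata apologized*.
The quantifier would have to escape first the RC and then the adjunct — two independent island violations.
So *each sonata* cannot raise high enough to outscope *a scientist*; only the surface ordering *a scientist* > *each sonata* is available.

No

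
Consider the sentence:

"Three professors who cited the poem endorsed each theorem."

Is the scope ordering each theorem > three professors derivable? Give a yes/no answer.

Yes

*each theorem* sits in the matrix clause, not in the relative clause on *three professors*.
Nothing blocks QR of the lower DP to a position above the higher one, so inverse scope is available.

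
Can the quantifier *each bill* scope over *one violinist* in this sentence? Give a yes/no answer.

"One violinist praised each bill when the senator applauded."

Although there is an adjunct clause, *each bill* is in the main clause, not inside the adjunct.
Nothing blocks QR of the lower DP to a position above the higher one, so inverse scope is available.

Yes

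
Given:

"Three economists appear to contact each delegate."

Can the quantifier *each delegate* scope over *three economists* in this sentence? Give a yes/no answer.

*each delegate* is the object of the infinitival complement of a raising predicate; raising infinitives are transparent for QR, so the two DPs are in effect clausemates.
No island intervenes, so both surface and inverse scope are derivable.

Yes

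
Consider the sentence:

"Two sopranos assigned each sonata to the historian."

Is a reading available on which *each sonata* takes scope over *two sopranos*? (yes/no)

Yes

Both DPs are arguments of the same predicate; there is no clause or island boundary between them.
Ordinary QR to a clause-peripheral position gives the wide-scope LF for the lower DP.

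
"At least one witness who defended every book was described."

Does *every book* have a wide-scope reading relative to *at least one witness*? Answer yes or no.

*every book* is embedded in the relative clause *who defended every book*.
A relative clause is a scope island — quantifier raising cannot cross its boundary.
So the wide-scope reading for *every book* is blocked.

No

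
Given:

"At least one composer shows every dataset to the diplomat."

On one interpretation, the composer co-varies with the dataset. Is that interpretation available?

That reading corresponds to *every dataset* > *at least one composer*.
*every dataset* and *at least one composer* are in the same minimal clause.
Ordinary QR to a clause-peripheral position gives the wide-scope LF for the lower DP.

Yes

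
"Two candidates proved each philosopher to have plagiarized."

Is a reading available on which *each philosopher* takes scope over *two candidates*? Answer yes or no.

The ECM infinitive is scope-transparent — *each philosopher* is free to raise above *two candidates*.
Since no island is crossed, the inverse ordering is licensed alongside surface scope.

Yes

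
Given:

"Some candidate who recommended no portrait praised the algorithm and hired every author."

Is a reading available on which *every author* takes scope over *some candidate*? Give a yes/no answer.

Structurally, *every author* is inside one conjunct of the coordinate structure (*hired every author*).
Coordinate structures are islands for non-across-the-board movement, QR included.
*every author* > *some candidate* would require crossing that boundary, which is illicit.

No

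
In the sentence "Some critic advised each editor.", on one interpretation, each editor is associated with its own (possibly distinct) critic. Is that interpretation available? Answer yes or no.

This is the *each editor* > *some critic* reading.
*each editor* and *some critic* are in the same minimal clause.
With no island boundary between them, the object can take inverse scope over the subject via ordinary QR within the clause.
The sentence is scopally ambiguous between *some critic* > *each editor* and *each editor* > *some critic*.

Yes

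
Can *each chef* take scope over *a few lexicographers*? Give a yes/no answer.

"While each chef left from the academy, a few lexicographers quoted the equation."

The DP *each chef* is contained in the adjunct clause *while each chef left from the academy*.
The adjunct-island constraint bars QR out of an adverbial clause.
*each chef* > *a few lexicographers* would require crossing that boundary, which is illicit.

No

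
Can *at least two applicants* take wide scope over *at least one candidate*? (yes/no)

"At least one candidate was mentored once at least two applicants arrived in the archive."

The DP *at least two applicants* is contained in the adjunct clause *once at least two applicants arrived in the archive*.
Adjuncts are opaque for quantifier raising; a quantifier in an adjunct stays inside it.
*at least two applicants* is confined to the island and cannot take scope over *at least one candidate*.
(Only the surface reading survives: one fixed candidate with respect to all the relevant applicants.)

No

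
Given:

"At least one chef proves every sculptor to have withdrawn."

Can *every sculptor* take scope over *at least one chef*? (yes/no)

Yes

This is an ECM construction: *every sculptor* is the infinitival subject, Case-marked by the matrix verb, and the infinitive is transparent for QR.
QR within a single clause is free, so the lower quantifier may take scope over the higher one.
So *every sculptor* > *at least one chef* is among the available readings.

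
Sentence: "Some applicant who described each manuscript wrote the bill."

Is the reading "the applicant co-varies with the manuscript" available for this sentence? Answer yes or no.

The described interpretation is the *each manuscript* > *some applicant* scoping.
The DP *each manuscript* is contained in the relative clause *who described each manuscript*.
A relative clause is a scope island — quantifier raising cannot cross its boundary.
*each manuscript* is confined to the island and cannot take scope over *some applicant*.
(Only the surface reading survives: one fixed applicant with respect to all the relevant manuscripts.)

No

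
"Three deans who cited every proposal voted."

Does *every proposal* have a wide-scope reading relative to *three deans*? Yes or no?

No

*every proposal* occurs within the relative clause *who cited every proposal*.
QR out of a relative clause is ruled out by the relative-clause island constraint.
Hence only narrow scope for *every proposal* (under *three deans*) survives.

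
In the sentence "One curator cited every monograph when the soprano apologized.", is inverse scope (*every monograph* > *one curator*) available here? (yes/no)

Yes

The adjunct clause does not contain *every monograph*, which is the matrix object.
No island intervenes, so both surface and inverse scope are derivable.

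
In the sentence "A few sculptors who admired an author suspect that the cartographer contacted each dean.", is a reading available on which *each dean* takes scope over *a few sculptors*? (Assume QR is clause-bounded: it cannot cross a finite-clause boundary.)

*each dean* is embedded in the finite complement clause *that the cartographer contacted each dean*.
QR is clause-bounded, so the finite complement is a scope island for the embedded quantifier.
So the wide-scope reading for *each dean* is blocked.

No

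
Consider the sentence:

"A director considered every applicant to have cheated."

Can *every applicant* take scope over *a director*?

*every applicant* is an ECM subject; ECM complements are not islands, and the embedded quantifier may take matrix scope.
QR within a single clause is free, so the lower quantifier may take scope over the higher one.

Yes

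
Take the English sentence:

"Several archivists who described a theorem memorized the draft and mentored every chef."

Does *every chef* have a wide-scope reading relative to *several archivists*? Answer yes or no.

*every chef* occurs within one conjunct of the coordinate structure (*mentored every chef*).
Asymmetric QR out of one conjunct violates the Coordinate Structure Constraint.
There is no licit LF on which *every chef* c-commands *several archivists*.

No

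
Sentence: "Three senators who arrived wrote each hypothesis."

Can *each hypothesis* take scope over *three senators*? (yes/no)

Yes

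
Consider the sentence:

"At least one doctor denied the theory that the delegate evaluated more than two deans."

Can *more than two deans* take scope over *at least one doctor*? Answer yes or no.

The target quantifier *more than two deans* is part of the complex NP *the theory that the delegate evaluated more than two deans*.
Since the clause is the complement of a nominal head, the CNPC blocks scope extraction.
There is no licit LF on which *more than two deans* c-commands *at least one doctor*.
(Only the surface reading survives: one fixed doctor with respect to all the relevant deans.)

No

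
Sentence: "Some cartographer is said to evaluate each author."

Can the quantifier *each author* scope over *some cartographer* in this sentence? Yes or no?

Yes

*each author* is the object of the infinitival complement of a raising predicate; raising infinitives are transparent for QR, so the two DPs are in effect clausemates.
Since no island is crossed, the inverse ordering is licensed alongside surface scope.
Both orderings are possible: *some cartographer* > *each author* and *each author* > *some cartographer*.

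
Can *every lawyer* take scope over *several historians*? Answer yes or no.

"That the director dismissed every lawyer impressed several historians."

No

*every lawyer* occurs within the sentential subject *that the director dismissed every lawyer*.
The subject-island constraint blocks QR out of a clausal subject.
So *every lawyer* cannot raise to a position above *several historians*.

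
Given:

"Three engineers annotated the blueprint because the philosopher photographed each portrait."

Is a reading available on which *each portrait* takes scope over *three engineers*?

The DP *each portrait* is contained in the adjunct clause *because the philosopher photographed each portrait*.
The adjunct-island constraint bars QR out of an adverbial clause.
There is no licit LF on which *each portrait* c-commands *three engineers*.

No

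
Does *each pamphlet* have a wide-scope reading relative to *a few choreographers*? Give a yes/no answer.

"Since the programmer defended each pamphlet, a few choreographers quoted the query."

*each pamphlet* is embedded in the adjunct clause *since the programmer defended each pamphlet*.
The adjunct-island constraint bars QR out of an adverbial clause.
So *each pamphlet* cannot raise to a position above *a few choreographers*.

No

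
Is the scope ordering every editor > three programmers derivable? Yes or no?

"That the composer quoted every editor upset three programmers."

*every editor* is embedded in the sentential subject *that the composer quoted every editor*.
The Sentential Subject Constraint rules out raising the quantifier out of the that-clause subject.
So the wide-scope reading for *every editor* is blocked.

No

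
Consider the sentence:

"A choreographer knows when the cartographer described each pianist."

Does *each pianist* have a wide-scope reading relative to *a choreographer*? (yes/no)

*each pianist* occurs within the embedded question *when the cartographer described each pianist*.
The wh-island constraint blocks QR out of an embedded interrogative.
There is no licit LF on which *each pianist* c-commands *a choreographer*.

No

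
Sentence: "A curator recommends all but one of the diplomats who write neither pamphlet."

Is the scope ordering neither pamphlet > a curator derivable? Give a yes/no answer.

The DP *neither pamphlet* is contained in the relative clause *who write neither pamphlet* modifying *all but one of the diplomats*.
A relative clause is a scope island — quantifier raising cannot cross its boundary.
There is no licit LF on which *neither pamphlet* c-commands *a curator*.

No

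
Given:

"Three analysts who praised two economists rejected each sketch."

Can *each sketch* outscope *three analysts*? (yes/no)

*each sketch* is a matrix argument; only *three analysts* is modified by the relative clause *who praised two economists*, so the RC island is irrelevant to the target quantifier.
With no island boundary between them, the object can take inverse scope over the subject via ordinary QR within the clause.

Yes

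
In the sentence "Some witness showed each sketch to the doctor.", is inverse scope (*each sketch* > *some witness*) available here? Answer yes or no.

Yes

*some witness* and *each sketch* are co-arguments of the matrix verb, with nothing but a clause-internal boundary between them.
Ordinary QR to a clause-peripheral position gives the wide-scope LF for the lower DP.
So *each sketch* > *some witness* is among the available readings.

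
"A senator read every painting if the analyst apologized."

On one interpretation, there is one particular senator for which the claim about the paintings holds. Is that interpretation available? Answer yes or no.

Yes

The paraphrase describes the scope ordering *a senator* > *every painting*.
That is the surface-scope ordering, which is always one of the available readings — island constraints only ever restrict inverse scope.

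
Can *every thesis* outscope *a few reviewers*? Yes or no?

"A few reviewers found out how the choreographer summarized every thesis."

No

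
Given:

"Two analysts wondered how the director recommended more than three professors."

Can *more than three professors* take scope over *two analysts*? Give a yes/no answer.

No

The target quantifier *more than three professors* is part of the embedded question *how the director recommended more than three professors*.
Embedded wh-clauses are opaque for QR, so the quantifier stays inside the question.
So *more than three professors* cannot raise high enough to outscope *two analysts*; only the surface ordering *two analysts* > *more than three professors* is available.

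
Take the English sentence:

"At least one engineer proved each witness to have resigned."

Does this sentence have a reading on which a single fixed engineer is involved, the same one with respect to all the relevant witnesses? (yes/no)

Yes

The described interpretation is the *at least one engineer* > *each witness* scoping.
That is the surface-scope ordering, which is always one of the available readings — island constraints only ever restrict inverse scope.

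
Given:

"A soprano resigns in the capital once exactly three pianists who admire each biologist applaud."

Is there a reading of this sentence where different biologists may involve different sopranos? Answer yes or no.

No

This is the *each biologist* > *a soprano* reading.
The target quantifier *each biologist* is part of the relative clause *who admire each biologist*, which is itself inside the adjunct *once exactly three pianists who admire each biologist applaud*.
The quantifier would have to escape first the RC and then the adjunct — two independent island violations.
Hence only narrow scope for *each biologist* (under *a soprano*) survives.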